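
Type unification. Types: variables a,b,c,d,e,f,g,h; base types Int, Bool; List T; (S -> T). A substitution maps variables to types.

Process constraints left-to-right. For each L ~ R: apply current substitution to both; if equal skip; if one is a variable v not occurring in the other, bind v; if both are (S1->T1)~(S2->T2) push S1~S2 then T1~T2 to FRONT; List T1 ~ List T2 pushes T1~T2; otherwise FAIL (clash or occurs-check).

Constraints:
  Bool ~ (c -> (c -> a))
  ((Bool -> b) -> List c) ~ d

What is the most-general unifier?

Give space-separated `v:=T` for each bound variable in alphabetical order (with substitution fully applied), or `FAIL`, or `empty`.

step 1: unify Bool ~ (c -> (c -> a))  [subst: {-} | 1 pending]
  clash: Bool vs (c -> (c -> a))

Answer: FAIL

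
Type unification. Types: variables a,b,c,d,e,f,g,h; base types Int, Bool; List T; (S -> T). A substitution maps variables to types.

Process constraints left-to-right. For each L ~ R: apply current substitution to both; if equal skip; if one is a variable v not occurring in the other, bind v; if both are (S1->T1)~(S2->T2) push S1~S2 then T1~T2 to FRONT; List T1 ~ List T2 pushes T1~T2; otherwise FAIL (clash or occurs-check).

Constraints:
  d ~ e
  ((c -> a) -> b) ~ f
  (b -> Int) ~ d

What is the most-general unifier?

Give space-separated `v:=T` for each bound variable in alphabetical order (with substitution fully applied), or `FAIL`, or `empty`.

Answer: d:=(b -> Int) e:=(b -> Int) f:=((c -> a) -> b)

Derivation:
step 1: unify d ~ e  [subst: {-} | 2 pending]
  bind d := e
step 2: unify ((c -> a) -> b) ~ f  [subst: {d:=e} | 1 pending]
  bind f := ((c -> a) -> b)
step 3: unify (b -> Int) ~ e  [subst: {d:=e, f:=((c -> a) -> b)} | 0 pending]
  bind e := (b -> Int)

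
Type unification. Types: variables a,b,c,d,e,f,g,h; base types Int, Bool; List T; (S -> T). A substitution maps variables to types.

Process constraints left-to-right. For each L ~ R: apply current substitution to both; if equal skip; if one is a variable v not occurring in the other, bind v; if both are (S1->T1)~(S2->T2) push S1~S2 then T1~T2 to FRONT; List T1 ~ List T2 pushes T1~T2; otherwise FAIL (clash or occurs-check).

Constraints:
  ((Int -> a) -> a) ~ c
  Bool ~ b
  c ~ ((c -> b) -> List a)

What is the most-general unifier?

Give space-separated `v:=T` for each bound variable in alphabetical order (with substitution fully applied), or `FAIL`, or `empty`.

Answer: FAIL

Derivation:
step 1: unify ((Int -> a) -> a) ~ c  [subst: {-} | 2 pending]
  bind c := ((Int -> a) -> a)
step 2: unify Bool ~ b  [subst: {c:=((Int -> a) -> a)} | 1 pending]
  bind b := Bool
step 3: unify ((Int -> a) -> a) ~ ((((Int -> a) -> a) -> Bool) -> List a)  [subst: {c:=((Int -> a) -> a), b:=Bool} | 0 pending]
  -> decompose arrow: push (Int -> a)~(((Int -> a) -> a) -> Bool), a~List a
step 4: unify (Int -> a) ~ (((Int -> a) -> a) -> Bool)  [subst: {c:=((Int -> a) -> a), b:=Bool} | 1 pending]
  -> decompose arrow: push Int~((Int -> a) -> a), a~Bool
step 5: unify Int ~ ((Int -> a) -> a)  [subst: {c:=((Int -> a) -> a), b:=Bool} | 2 pending]
  clash: Int vs ((Int -> a) -> a)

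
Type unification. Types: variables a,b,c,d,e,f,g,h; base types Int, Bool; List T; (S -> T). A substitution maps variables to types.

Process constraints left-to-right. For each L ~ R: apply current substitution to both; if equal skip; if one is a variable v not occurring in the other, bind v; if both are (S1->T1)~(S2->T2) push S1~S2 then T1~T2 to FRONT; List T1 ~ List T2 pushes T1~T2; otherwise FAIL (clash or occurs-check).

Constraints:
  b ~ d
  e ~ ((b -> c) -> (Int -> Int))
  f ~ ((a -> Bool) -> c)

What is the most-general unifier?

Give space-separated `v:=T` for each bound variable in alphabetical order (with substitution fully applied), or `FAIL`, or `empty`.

step 1: unify b ~ d  [subst: {-} | 2 pending]
  bind b := d
step 2: unify e ~ ((d -> c) -> (Int -> Int))  [subst: {b:=d} | 1 pending]
  bind e := ((d -> c) -> (Int -> Int))
step 3: unify f ~ ((a -> Bool) -> c)  [subst: {b:=d, e:=((d -> c) -> (Int -> Int))} | 0 pending]
  bind f := ((a -> Bool) -> c)

Answer: b:=d e:=((d -> c) -> (Int -> Int)) f:=((a -> Bool) -> c)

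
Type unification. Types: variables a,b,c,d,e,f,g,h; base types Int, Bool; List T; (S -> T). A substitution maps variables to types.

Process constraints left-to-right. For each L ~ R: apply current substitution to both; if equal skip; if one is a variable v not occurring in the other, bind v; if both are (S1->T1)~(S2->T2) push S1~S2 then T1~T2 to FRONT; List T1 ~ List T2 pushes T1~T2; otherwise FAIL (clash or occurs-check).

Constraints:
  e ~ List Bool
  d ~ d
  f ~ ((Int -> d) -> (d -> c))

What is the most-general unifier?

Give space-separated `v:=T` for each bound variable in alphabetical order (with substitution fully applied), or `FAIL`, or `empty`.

Answer: e:=List Bool f:=((Int -> d) -> (d -> c))

Derivation:
step 1: unify e ~ List Bool  [subst: {-} | 2 pending]
  bind e := List Bool
step 2: unify d ~ d  [subst: {e:=List Bool} | 1 pending]
  -> identical, skip
step 3: unify f ~ ((Int -> d) -> (d -> c))  [subst: {e:=List Bool} | 0 pending]
  bind f := ((Int -> d) -> (d -> c))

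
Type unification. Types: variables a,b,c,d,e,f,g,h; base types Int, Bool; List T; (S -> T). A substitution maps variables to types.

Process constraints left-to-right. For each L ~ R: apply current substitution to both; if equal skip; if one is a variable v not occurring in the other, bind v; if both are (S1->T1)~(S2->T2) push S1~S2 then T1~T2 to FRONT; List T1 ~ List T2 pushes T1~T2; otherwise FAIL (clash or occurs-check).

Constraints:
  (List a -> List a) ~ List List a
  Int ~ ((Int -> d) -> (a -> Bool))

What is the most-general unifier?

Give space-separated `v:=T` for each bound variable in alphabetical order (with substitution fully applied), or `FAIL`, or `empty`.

step 1: unify (List a -> List a) ~ List List a  [subst: {-} | 1 pending]
  clash: (List a -> List a) vs List List a

Answer: FAIL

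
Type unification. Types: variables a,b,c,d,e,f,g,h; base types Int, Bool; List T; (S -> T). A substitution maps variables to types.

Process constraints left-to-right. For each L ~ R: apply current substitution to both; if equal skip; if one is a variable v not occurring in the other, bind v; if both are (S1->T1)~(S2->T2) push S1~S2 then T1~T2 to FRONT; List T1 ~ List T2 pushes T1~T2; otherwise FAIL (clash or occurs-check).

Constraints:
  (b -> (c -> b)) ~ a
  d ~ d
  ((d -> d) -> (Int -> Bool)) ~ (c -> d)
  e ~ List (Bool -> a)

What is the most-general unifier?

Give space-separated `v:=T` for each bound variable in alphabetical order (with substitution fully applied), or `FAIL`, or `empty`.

step 1: unify (b -> (c -> b)) ~ a  [subst: {-} | 3 pending]
  bind a := (b -> (c -> b))
step 2: unify d ~ d  [subst: {a:=(b -> (c -> b))} | 2 pending]
  -> identical, skip
step 3: unify ((d -> d) -> (Int -> Bool)) ~ (c -> d)  [subst: {a:=(b -> (c -> b))} | 1 pending]
  -> decompose arrow: push (d -> d)~c, (Int -> Bool)~d
step 4: unify (d -> d) ~ c  [subst: {a:=(b -> (c -> b))} | 2 pending]
  bind c := (d -> d)
step 5: unify (Int -> Bool) ~ d  [subst: {a:=(b -> (c -> b)), c:=(d -> d)} | 1 pending]
  bind d := (Int -> Bool)
step 6: unify e ~ List (Bool -> (b -> (((Int -> Bool) -> (Int -> Bool)) -> b)))  [subst: {a:=(b -> (c -> b)), c:=(d -> d), d:=(Int -> Bool)} | 0 pending]
  bind e := List (Bool -> (b -> (((Int -> Bool) -> (Int -> Bool)) -> b)))

Answer: a:=(b -> (((Int -> Bool) -> (Int -> Bool)) -> b)) c:=((Int -> Bool) -> (Int -> Bool)) d:=(Int -> Bool) e:=List (Bool -> (b -> (((Int -> Bool) -> (Int -> Bool)) -> b)))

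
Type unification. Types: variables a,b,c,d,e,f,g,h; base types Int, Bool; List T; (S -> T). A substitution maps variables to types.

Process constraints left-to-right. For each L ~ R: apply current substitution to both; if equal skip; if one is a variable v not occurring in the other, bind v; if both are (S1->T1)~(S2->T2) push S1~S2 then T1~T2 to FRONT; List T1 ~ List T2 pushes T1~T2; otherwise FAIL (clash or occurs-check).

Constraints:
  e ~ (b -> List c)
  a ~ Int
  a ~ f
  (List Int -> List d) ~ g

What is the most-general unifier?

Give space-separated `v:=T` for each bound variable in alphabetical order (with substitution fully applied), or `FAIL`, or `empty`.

Answer: a:=Int e:=(b -> List c) f:=Int g:=(List Int -> List d)

Derivation:
step 1: unify e ~ (b -> List c)  [subst: {-} | 3 pending]
  bind e := (b -> List c)
step 2: unify a ~ Int  [subst: {e:=(b -> List c)} | 2 pending]
  bind a := Int
step 3: unify Int ~ f  [subst: {e:=(b -> List c), a:=Int} | 1 pending]
  bind f := Int
step 4: unify (List Int -> List d) ~ g  [subst: {e:=(b -> List c), a:=Int, f:=Int} | 0 pending]
  bind g := (List Int -> List d)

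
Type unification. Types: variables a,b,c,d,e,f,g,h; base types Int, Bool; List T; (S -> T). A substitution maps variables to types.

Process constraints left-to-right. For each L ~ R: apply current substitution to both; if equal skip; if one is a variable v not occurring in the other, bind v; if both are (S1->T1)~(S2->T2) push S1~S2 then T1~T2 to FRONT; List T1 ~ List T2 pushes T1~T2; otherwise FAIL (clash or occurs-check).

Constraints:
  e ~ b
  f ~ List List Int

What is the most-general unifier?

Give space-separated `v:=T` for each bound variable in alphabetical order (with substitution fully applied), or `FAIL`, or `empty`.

step 1: unify e ~ b  [subst: {-} | 1 pending]
  bind e := b
step 2: unify f ~ List List Int  [subst: {e:=b} | 0 pending]
  bind f := List List Int

Answer: e:=b f:=List List Int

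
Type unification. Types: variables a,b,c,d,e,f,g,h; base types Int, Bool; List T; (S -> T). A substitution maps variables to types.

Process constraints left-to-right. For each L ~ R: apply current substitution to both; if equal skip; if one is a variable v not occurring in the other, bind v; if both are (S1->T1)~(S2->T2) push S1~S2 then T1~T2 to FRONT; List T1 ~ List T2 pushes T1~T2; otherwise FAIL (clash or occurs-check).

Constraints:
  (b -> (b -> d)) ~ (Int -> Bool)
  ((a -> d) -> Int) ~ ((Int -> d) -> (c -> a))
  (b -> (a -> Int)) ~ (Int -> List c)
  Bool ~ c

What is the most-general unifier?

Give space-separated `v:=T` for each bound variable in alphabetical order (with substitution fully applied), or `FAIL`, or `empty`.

Answer: FAIL

Derivation:
step 1: unify (b -> (b -> d)) ~ (Int -> Bool)  [subst: {-} | 3 pending]
  -> decompose arrow: push b~Int, (b -> d)~Bool
step 2: unify b ~ Int  [subst: {-} | 4 pending]
  bind b := Int
step 3: unify (Int -> d) ~ Bool  [subst: {b:=Int} | 3 pending]
  clash: (Int -> d) vs Bool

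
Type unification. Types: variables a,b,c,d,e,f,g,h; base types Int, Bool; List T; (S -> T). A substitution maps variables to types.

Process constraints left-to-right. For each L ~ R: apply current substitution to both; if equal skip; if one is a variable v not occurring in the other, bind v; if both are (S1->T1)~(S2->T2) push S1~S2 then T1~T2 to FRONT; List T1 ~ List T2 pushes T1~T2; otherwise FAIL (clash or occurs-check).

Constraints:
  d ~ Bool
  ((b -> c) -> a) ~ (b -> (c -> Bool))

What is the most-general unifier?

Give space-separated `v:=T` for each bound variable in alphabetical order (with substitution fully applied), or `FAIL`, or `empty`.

step 1: unify d ~ Bool  [subst: {-} | 1 pending]
  bind d := Bool
step 2: unify ((b -> c) -> a) ~ (b -> (c -> Bool))  [subst: {d:=Bool} | 0 pending]
  -> decompose arrow: push (b -> c)~b, a~(c -> Bool)
step 3: unify (b -> c) ~ b  [subst: {d:=Bool} | 1 pending]
  occurs-check fail

Answer: FAIL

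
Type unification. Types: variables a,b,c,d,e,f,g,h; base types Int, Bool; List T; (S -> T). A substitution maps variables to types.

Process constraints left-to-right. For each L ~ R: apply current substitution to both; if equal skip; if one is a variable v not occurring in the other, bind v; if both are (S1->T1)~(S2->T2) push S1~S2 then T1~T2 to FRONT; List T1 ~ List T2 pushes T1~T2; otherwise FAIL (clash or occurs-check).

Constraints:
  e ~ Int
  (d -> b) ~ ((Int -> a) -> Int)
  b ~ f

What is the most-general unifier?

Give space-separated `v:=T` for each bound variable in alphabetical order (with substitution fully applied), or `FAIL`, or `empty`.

step 1: unify e ~ Int  [subst: {-} | 2 pending]
  bind e := Int
step 2: unify (d -> b) ~ ((Int -> a) -> Int)  [subst: {e:=Int} | 1 pending]
  -> decompose arrow: push d~(Int -> a), b~Int
step 3: unify d ~ (Int -> a)  [subst: {e:=Int} | 2 pending]
  bind d := (Int -> a)
step 4: unify b ~ Int  [subst: {e:=Int, d:=(Int -> a)} | 1 pending]
  bind b := Int
step 5: unify Int ~ f  [subst: {e:=Int, d:=(Int -> a), b:=Int} | 0 pending]
  bind f := Int

Answer: b:=Int d:=(Int -> a) e:=Int f:=Int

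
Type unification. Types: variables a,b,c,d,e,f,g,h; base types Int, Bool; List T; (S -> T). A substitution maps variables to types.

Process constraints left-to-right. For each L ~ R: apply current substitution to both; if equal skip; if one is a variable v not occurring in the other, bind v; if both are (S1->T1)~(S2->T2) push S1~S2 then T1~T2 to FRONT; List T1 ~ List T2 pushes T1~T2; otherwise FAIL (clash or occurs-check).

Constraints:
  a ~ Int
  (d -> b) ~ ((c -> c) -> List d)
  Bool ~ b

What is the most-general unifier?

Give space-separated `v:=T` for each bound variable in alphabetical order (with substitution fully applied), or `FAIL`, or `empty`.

Answer: FAIL

Derivation:
step 1: unify a ~ Int  [subst: {-} | 2 pending]
  bind a := Int
step 2: unify (d -> b) ~ ((c -> c) -> List d)  [subst: {a:=Int} | 1 pending]
  -> decompose arrow: push d~(c -> c), b~List d
step 3: unify d ~ (c -> c)  [subst: {a:=Int} | 2 pending]
  bind d := (c -> c)
step 4: unify b ~ List (c -> c)  [subst: {a:=Int, d:=(c -> c)} | 1 pending]
  bind b := List (c -> c)
step 5: unify Bool ~ List (c -> c)  [subst: {a:=Int, d:=(c -> c), b:=List (c -> c)} | 0 pending]
  clash: Bool vs List (c -> c)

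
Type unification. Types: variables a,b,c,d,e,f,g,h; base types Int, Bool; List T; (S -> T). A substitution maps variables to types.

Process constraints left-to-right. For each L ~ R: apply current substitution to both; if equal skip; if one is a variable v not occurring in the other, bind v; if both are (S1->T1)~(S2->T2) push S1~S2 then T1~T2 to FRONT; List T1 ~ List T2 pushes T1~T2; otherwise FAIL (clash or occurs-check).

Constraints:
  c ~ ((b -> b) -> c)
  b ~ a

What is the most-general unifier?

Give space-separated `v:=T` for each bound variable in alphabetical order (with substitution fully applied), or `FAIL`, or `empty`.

step 1: unify c ~ ((b -> b) -> c)  [subst: {-} | 1 pending]
  occurs-check fail: c in ((b -> b) -> c)

Answer: FAIL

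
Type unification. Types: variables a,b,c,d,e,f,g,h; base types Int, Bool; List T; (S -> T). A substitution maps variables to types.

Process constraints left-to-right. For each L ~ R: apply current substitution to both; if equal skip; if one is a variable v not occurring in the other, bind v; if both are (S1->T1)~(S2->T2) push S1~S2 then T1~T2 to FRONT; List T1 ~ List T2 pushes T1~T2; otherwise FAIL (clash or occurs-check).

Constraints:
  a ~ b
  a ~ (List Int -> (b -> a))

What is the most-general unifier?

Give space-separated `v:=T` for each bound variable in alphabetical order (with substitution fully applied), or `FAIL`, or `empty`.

Answer: FAIL

Derivation:
step 1: unify a ~ b  [subst: {-} | 1 pending]
  bind a := b
step 2: unify b ~ (List Int -> (b -> b))  [subst: {a:=b} | 0 pending]
  occurs-check fail: b in (List Int -> (b -> b))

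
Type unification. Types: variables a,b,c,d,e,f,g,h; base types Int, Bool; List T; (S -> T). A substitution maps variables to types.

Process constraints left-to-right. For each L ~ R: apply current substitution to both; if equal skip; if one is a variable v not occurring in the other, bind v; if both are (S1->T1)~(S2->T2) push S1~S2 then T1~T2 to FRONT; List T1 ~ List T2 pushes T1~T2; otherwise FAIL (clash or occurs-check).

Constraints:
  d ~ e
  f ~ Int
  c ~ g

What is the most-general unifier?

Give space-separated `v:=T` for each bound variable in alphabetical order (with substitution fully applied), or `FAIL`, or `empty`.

step 1: unify d ~ e  [subst: {-} | 2 pending]
  bind d := e
step 2: unify f ~ Int  [subst: {d:=e} | 1 pending]
  bind f := Int
step 3: unify c ~ g  [subst: {d:=e, f:=Int} | 0 pending]
  bind c := g

Answer: c:=g d:=e f:=Int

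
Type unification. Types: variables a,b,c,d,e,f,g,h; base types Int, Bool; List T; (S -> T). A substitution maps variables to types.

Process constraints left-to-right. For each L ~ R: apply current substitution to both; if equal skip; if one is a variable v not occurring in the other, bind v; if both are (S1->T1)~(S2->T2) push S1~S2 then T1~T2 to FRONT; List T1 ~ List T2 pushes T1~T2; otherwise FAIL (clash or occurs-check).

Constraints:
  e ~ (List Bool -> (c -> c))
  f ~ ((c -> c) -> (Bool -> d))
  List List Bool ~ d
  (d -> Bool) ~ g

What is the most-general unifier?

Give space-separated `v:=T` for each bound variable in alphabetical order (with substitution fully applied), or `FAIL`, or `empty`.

Answer: d:=List List Bool e:=(List Bool -> (c -> c)) f:=((c -> c) -> (Bool -> List List Bool)) g:=(List List Bool -> Bool)

Derivation:
step 1: unify e ~ (List Bool -> (c -> c))  [subst: {-} | 3 pending]
  bind e := (List Bool -> (c -> c))
step 2: unify f ~ ((c -> c) -> (Bool -> d))  [subst: {e:=(List Bool -> (c -> c))} | 2 pending]
  bind f := ((c -> c) -> (Bool -> d))
step 3: unify List List Bool ~ d  [subst: {e:=(List Bool -> (c -> c)), f:=((c -> c) -> (Bool -> d))} | 1 pending]
  bind d := List List Bool
step 4: unify (List List Bool -> Bool) ~ g  [subst: {e:=(List Bool -> (c -> c)), f:=((c -> c) -> (Bool -> d)), d:=List List Bool} | 0 pending]
  bind g := (List List Bool -> Bool)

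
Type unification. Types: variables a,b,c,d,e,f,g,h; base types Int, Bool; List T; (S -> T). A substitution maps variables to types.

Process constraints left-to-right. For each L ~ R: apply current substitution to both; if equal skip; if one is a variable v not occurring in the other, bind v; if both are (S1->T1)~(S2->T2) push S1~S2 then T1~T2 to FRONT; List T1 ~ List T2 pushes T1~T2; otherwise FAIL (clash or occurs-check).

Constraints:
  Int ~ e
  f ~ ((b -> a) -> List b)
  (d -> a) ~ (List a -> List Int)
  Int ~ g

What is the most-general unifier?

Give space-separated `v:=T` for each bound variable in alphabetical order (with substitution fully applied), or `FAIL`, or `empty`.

Answer: a:=List Int d:=List List Int e:=Int f:=((b -> List Int) -> List b) g:=Int

Derivation:
step 1: unify Int ~ e  [subst: {-} | 3 pending]
  bind e := Int
step 2: unify f ~ ((b -> a) -> List b)  [subst: {e:=Int} | 2 pending]
  bind f := ((b -> a) -> List b)
step 3: unify (d -> a) ~ (List a -> List Int)  [subst: {e:=Int, f:=((b -> a) -> List b)} | 1 pending]
  -> decompose arrow: push d~List a, a~List Int
step 4: unify d ~ List a  [subst: {e:=Int, f:=((b -> a) -> List b)} | 2 pending]
  bind d := List a
step 5: unify a ~ List Int  [subst: {e:=Int, f:=((b -> a) -> List b), d:=List a} | 1 pending]
  bind a := List Int
step 6: unify Int ~ g  [subst: {e:=Int, f:=((b -> a) -> List b), d:=List a, a:=List Int} | 0 pending]
  bind g := Int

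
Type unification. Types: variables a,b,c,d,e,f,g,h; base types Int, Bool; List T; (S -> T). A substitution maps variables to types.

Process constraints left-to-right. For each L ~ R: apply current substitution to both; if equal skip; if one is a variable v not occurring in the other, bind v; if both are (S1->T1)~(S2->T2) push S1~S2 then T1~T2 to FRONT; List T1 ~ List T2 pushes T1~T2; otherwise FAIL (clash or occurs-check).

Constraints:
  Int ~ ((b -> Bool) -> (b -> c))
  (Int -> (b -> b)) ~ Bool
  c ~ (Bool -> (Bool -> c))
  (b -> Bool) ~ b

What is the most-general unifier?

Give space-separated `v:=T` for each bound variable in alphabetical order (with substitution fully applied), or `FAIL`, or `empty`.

Answer: FAIL

Derivation:
step 1: unify Int ~ ((b -> Bool) -> (b -> c))  [subst: {-} | 3 pending]
  clash: Int vs ((b -> Bool) -> (b -> c))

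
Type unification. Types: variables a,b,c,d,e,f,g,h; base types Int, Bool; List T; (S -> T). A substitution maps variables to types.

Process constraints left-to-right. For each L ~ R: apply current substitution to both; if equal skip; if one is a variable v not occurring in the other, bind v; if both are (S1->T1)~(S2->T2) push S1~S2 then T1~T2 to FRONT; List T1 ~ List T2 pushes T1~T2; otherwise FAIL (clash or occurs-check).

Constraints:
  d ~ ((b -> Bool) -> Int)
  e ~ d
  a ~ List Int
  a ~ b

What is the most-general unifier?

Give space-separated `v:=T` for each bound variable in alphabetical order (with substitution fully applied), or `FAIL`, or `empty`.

Answer: a:=List Int b:=List Int d:=((List Int -> Bool) -> Int) e:=((List Int -> Bool) -> Int)

Derivation:
step 1: unify d ~ ((b -> Bool) -> Int)  [subst: {-} | 3 pending]
  bind d := ((b -> Bool) -> Int)
step 2: unify e ~ ((b -> Bool) -> Int)  [subst: {d:=((b -> Bool) -> Int)} | 2 pending]
  bind e := ((b -> Bool) -> Int)
step 3: unify a ~ List Int  [subst: {d:=((b -> Bool) -> Int), e:=((b -> Bool) -> Int)} | 1 pending]
  bind a := List Int
step 4: unify List Int ~ b  [subst: {d:=((b -> Bool) -> Int), e:=((b -> Bool) -> Int), a:=List Int} | 0 pending]
  bind b := List Int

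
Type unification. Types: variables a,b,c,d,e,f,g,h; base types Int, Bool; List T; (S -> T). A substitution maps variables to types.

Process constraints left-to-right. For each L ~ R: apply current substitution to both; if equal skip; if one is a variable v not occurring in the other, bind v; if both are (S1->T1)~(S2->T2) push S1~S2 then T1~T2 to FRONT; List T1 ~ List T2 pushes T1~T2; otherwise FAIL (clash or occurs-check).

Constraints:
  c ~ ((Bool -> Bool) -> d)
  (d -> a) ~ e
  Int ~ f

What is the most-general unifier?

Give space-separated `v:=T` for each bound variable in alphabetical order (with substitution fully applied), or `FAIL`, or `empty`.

Answer: c:=((Bool -> Bool) -> d) e:=(d -> a) f:=Int

Derivation:
step 1: unify c ~ ((Bool -> Bool) -> d)  [subst: {-} | 2 pending]
  bind c := ((Bool -> Bool) -> d)
step 2: unify (d -> a) ~ e  [subst: {c:=((Bool -> Bool) -> d)} | 1 pending]
  bind e := (d -> a)
step 3: unify Int ~ f  [subst: {c:=((Bool -> Bool) -> d), e:=(d -> a)} | 0 pending]
  bind f := Int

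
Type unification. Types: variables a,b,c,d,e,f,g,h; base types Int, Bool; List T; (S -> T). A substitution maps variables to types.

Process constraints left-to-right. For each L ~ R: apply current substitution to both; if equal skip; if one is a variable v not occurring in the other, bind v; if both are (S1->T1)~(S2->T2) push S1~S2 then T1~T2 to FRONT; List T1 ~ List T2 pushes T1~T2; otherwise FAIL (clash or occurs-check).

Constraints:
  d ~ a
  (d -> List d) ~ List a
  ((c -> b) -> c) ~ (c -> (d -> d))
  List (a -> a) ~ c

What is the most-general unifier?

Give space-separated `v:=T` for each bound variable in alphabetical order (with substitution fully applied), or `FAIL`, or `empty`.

Answer: FAIL

Derivation:
step 1: unify d ~ a  [subst: {-} | 3 pending]
  bind d := a
step 2: unify (a -> List a) ~ List a  [subst: {d:=a} | 2 pending]
  clash: (a -> List a) vs List a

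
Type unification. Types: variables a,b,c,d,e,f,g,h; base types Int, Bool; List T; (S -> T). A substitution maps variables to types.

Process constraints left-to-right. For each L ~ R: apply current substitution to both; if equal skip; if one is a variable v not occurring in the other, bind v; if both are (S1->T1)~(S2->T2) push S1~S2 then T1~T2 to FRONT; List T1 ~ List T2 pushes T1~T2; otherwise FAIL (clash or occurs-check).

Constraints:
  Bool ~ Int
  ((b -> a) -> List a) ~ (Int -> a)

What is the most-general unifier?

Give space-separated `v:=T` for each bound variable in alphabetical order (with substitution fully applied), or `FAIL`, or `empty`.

step 1: unify Bool ~ Int  [subst: {-} | 1 pending]
  clash: Bool vs Int

Answer: FAIL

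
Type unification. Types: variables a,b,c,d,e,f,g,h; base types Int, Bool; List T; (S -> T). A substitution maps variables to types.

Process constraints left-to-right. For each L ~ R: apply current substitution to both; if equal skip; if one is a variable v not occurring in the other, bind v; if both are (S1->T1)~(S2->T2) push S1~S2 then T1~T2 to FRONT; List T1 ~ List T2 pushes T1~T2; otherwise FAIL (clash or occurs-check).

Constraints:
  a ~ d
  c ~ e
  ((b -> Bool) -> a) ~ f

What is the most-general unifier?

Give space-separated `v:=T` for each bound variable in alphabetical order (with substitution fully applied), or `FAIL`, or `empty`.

Answer: a:=d c:=e f:=((b -> Bool) -> d)

Derivation:
step 1: unify a ~ d  [subst: {-} | 2 pending]
  bind a := d
step 2: unify c ~ e  [subst: {a:=d} | 1 pending]
  bind c := e
step 3: unify ((b -> Bool) -> d) ~ f  [subst: {a:=d, c:=e} | 0 pending]
  bind f := ((b -> Bool) -> d)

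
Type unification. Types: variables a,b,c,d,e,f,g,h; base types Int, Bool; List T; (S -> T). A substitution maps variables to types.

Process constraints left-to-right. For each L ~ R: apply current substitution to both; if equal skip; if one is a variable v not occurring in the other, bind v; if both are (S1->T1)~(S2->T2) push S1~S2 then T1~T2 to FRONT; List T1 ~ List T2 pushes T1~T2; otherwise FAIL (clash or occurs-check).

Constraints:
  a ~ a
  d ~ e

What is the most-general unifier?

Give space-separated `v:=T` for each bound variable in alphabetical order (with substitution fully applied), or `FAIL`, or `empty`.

step 1: unify a ~ a  [subst: {-} | 1 pending]
  -> identical, skip
step 2: unify d ~ e  [subst: {-} | 0 pending]
  bind d := e

Answer: d:=e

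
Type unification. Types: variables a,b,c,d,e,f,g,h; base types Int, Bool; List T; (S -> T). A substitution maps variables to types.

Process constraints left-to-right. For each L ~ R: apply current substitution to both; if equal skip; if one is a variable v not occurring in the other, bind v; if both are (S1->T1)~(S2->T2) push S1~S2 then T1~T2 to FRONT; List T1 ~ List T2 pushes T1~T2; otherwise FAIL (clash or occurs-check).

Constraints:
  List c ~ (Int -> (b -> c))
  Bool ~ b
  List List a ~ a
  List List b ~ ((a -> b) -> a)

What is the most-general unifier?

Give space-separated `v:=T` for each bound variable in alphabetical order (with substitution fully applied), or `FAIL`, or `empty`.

step 1: unify List c ~ (Int -> (b -> c))  [subst: {-} | 3 pending]
  clash: List c vs (Int -> (b -> c))

Answer: FAIL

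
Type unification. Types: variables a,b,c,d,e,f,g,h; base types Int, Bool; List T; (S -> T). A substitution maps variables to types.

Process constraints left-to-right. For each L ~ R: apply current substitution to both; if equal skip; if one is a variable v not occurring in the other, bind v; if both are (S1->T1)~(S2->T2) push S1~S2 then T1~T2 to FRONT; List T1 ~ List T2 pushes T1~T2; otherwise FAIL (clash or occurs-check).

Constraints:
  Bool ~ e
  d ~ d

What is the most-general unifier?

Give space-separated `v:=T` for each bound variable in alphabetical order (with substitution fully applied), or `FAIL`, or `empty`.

step 1: unify Bool ~ e  [subst: {-} | 1 pending]
  bind e := Bool
step 2: unify d ~ d  [subst: {e:=Bool} | 0 pending]
  -> identical, skip

Answer: e:=Bool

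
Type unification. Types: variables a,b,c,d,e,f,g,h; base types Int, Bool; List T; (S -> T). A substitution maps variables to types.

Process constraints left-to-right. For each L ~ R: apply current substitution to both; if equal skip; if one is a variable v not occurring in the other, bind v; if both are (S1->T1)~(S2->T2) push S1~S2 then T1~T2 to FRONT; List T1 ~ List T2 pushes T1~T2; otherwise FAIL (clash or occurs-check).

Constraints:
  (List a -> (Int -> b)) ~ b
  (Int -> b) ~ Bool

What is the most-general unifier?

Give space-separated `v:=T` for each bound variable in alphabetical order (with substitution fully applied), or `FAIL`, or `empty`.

Answer: FAIL

Derivation:
step 1: unify (List a -> (Int -> b)) ~ b  [subst: {-} | 1 pending]
  occurs-check fail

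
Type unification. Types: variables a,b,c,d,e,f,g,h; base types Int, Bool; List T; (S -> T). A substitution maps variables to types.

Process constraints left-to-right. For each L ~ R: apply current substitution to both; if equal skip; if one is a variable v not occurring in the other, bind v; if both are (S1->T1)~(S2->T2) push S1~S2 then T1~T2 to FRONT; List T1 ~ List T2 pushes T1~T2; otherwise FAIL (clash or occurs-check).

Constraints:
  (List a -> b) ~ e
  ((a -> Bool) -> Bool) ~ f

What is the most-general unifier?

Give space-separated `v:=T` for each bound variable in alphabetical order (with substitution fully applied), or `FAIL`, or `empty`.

step 1: unify (List a -> b) ~ e  [subst: {-} | 1 pending]
  bind e := (List a -> b)
step 2: unify ((a -> Bool) -> Bool) ~ f  [subst: {e:=(List a -> b)} | 0 pending]
  bind f := ((a -> Bool) -> Bool)

Answer: e:=(List a -> b) f:=((a -> Bool) -> Bool)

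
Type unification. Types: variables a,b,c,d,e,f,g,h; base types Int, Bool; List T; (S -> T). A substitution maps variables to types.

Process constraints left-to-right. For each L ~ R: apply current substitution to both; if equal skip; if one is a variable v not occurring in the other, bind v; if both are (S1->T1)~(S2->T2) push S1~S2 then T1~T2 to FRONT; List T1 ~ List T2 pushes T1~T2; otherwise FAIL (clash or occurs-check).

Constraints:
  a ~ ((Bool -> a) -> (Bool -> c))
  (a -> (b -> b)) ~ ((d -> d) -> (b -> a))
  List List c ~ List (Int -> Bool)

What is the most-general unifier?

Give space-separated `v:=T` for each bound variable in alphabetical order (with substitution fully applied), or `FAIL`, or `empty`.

step 1: unify a ~ ((Bool -> a) -> (Bool -> c))  [subst: {-} | 2 pending]
  occurs-check fail: a in ((Bool -> a) -> (Bool -> c))

Answer: FAIL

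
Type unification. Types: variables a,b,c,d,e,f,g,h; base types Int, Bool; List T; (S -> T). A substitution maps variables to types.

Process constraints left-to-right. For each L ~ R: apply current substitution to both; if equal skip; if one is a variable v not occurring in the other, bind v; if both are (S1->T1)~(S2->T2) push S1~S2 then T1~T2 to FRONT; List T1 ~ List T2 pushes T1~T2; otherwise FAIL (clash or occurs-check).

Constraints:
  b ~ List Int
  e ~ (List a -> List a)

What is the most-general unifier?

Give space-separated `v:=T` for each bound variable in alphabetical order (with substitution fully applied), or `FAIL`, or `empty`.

Answer: b:=List Int e:=(List a -> List a)

Derivation:
step 1: unify b ~ List Int  [subst: {-} | 1 pending]
  bind b := List Int
step 2: unify e ~ (List a -> List a)  [subst: {b:=List Int} | 0 pending]
  bind e := (List a -> List a)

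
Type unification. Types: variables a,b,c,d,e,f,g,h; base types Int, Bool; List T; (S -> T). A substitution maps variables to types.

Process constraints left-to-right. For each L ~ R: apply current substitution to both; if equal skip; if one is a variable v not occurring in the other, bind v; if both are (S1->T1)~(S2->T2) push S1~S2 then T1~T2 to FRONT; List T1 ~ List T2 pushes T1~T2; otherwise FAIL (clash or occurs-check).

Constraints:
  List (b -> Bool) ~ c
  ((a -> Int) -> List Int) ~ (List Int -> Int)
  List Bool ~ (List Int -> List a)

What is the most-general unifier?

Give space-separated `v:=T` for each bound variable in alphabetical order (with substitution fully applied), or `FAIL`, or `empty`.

step 1: unify List (b -> Bool) ~ c  [subst: {-} | 2 pending]
  bind c := List (b -> Bool)
step 2: unify ((a -> Int) -> List Int) ~ (List Int -> Int)  [subst: {c:=List (b -> Bool)} | 1 pending]
  -> decompose arrow: push (a -> Int)~List Int, List Int~Int
step 3: unify (a -> Int) ~ List Int  [subst: {c:=List (b -> Bool)} | 2 pending]
  clash: (a -> Int) vs List Int

Answer: FAIL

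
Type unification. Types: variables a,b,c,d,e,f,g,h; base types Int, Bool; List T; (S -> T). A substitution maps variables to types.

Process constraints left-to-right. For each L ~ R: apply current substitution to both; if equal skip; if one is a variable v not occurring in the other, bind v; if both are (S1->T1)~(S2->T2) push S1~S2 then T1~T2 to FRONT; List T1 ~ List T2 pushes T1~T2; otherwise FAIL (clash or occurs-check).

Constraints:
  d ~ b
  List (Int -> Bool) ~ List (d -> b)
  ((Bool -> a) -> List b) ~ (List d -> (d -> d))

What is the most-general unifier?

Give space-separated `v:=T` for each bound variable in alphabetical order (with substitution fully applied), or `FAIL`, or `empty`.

step 1: unify d ~ b  [subst: {-} | 2 pending]
  bind d := b
step 2: unify List (Int -> Bool) ~ List (b -> b)  [subst: {d:=b} | 1 pending]
  -> decompose List: push (Int -> Bool)~(b -> b)
step 3: unify (Int -> Bool) ~ (b -> b)  [subst: {d:=b} | 1 pending]
  -> decompose arrow: push Int~b, Bool~b
step 4: unify Int ~ b  [subst: {d:=b} | 2 pending]
  bind b := Int
step 5: unify Bool ~ Int  [subst: {d:=b, b:=Int} | 1 pending]
  clash: Bool vs Int

Answer: FAIL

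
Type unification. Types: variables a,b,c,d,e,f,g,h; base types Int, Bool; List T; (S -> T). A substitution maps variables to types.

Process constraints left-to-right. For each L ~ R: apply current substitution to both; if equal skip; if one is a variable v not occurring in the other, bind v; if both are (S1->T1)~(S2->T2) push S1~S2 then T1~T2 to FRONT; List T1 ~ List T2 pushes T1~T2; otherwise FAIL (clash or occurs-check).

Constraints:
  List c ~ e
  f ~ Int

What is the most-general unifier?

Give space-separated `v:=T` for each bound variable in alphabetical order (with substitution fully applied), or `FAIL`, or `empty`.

step 1: unify List c ~ e  [subst: {-} | 1 pending]
  bind e := List c
step 2: unify f ~ Int  [subst: {e:=List c} | 0 pending]
  bind f := Int

Answer: e:=List c f:=Int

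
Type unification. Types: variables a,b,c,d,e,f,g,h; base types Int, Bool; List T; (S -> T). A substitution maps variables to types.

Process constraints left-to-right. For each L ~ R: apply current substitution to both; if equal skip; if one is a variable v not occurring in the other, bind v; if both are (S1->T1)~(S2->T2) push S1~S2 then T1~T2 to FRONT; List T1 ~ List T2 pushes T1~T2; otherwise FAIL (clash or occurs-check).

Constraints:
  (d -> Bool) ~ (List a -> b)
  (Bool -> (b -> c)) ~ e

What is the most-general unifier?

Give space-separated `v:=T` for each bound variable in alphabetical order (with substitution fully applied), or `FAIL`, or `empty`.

step 1: unify (d -> Bool) ~ (List a -> b)  [subst: {-} | 1 pending]
  -> decompose arrow: push d~List a, Bool~b
step 2: unify d ~ List a  [subst: {-} | 2 pending]
  bind d := List a
step 3: unify Bool ~ b  [subst: {d:=List a} | 1 pending]
  bind b := Bool
step 4: unify (Bool -> (Bool -> c)) ~ e  [subst: {d:=List a, b:=Bool} | 0 pending]
  bind e := (Bool -> (Bool -> c))

Answer: b:=Bool d:=List a e:=(Bool -> (Bool -> c))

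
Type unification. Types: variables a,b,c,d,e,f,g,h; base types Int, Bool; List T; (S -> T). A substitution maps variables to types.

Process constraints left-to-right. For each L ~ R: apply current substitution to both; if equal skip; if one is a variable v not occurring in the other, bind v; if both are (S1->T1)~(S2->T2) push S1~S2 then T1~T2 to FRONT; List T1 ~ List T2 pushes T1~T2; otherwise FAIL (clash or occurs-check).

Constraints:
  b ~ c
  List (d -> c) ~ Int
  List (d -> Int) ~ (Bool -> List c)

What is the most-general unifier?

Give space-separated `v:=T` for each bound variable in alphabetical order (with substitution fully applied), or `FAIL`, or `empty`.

Answer: FAIL

Derivation:
step 1: unify b ~ c  [subst: {-} | 2 pending]
  bind b := c
step 2: unify List (d -> c) ~ Int  [subst: {b:=c} | 1 pending]
  clash: List (d -> c) vs Int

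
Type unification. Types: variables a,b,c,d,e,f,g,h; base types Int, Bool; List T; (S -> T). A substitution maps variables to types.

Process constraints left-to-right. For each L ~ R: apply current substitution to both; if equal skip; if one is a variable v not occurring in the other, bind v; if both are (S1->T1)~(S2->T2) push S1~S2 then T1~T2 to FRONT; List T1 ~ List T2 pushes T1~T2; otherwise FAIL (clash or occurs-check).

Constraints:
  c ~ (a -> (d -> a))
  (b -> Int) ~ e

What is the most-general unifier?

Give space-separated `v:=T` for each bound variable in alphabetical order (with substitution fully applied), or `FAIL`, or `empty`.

Answer: c:=(a -> (d -> a)) e:=(b -> Int)

Derivation:
step 1: unify c ~ (a -> (d -> a))  [subst: {-} | 1 pending]
  bind c := (a -> (d -> a))
step 2: unify (b -> Int) ~ e  [subst: {c:=(a -> (d -> a))} | 0 pending]
  bind e := (b -> Int)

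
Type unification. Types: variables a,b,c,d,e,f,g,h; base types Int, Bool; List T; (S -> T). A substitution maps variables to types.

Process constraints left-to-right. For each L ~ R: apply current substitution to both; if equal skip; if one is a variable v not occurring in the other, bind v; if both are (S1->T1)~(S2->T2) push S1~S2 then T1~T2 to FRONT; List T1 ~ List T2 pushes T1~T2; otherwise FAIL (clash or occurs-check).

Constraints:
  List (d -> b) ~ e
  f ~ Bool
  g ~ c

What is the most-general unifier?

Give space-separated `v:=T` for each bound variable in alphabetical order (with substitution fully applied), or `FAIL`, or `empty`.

Answer: e:=List (d -> b) f:=Bool g:=c

Derivation:
step 1: unify List (d -> b) ~ e  [subst: {-} | 2 pending]
  bind e := List (d -> b)
step 2: unify f ~ Bool  [subst: {e:=List (d -> b)} | 1 pending]
  bind f := Bool
step 3: unify g ~ c  [subst: {e:=List (d -> b), f:=Bool} | 0 pending]
  bind g := c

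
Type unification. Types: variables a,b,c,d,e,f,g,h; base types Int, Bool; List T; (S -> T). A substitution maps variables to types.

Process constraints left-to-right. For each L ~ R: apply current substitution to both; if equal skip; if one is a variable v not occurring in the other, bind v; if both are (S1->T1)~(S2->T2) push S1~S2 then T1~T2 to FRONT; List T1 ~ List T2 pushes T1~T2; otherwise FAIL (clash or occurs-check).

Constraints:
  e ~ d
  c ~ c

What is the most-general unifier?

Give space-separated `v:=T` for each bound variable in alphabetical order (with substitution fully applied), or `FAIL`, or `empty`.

step 1: unify e ~ d  [subst: {-} | 1 pending]
  bind e := d
step 2: unify c ~ c  [subst: {e:=d} | 0 pending]
  -> identical, skip

Answer: e:=d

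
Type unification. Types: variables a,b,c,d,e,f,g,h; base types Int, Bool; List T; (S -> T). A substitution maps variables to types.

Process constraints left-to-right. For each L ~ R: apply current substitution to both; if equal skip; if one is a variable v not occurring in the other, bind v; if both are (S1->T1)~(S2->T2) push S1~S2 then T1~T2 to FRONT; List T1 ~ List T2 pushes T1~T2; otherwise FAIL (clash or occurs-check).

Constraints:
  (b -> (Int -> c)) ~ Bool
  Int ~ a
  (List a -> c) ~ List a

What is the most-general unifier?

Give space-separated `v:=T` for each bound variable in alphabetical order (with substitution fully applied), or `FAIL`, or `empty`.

Answer: FAIL

Derivation:
step 1: unify (b -> (Int -> c)) ~ Bool  [subst: {-} | 2 pending]
  clash: (b -> (Int -> c)) vs Bool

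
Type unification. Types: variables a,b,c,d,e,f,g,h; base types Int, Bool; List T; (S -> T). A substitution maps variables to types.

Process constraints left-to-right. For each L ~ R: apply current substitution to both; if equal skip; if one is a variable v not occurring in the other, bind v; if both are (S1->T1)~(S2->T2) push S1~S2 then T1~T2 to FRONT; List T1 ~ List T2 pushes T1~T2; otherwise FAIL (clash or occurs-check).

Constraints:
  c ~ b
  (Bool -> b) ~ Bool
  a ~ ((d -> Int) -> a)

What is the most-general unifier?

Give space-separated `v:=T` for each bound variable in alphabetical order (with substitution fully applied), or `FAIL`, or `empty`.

step 1: unify c ~ b  [subst: {-} | 2 pending]
  bind c := b
step 2: unify (Bool -> b) ~ Bool  [subst: {c:=b} | 1 pending]
  clash: (Bool -> b) vs Bool

Answer: FAIL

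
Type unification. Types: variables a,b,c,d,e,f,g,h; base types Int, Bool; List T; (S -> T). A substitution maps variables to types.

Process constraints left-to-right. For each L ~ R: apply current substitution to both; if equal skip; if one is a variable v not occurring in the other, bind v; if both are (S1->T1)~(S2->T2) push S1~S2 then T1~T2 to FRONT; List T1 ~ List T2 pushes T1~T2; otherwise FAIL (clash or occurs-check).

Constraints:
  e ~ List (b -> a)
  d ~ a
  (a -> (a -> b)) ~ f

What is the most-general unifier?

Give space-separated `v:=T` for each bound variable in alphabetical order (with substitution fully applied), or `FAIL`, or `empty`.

step 1: unify e ~ List (b -> a)  [subst: {-} | 2 pending]
  bind e := List (b -> a)
step 2: unify d ~ a  [subst: {e:=List (b -> a)} | 1 pending]
  bind d := a
step 3: unify (a -> (a -> b)) ~ f  [subst: {e:=List (b -> a), d:=a} | 0 pending]
  bind f := (a -> (a -> b))

Answer: d:=a e:=List (b -> a) f:=(a -> (a -> b))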